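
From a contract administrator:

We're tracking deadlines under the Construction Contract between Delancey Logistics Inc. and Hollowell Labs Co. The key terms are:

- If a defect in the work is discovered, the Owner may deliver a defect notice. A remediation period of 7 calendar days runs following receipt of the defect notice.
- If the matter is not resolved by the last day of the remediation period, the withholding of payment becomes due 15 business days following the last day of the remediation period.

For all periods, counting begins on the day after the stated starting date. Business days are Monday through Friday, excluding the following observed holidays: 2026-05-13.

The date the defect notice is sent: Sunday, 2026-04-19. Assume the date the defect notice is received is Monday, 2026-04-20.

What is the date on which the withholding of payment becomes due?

2026-05-19

Adding 7 calendar days to 2026-04-20 gives 2026-04-27, which is the last day of the remediation period.
From Monday, 2026-04-27, 15 business days (Apr 28, Apr 29, Apr 30, May 1, …, May 15, May 18, May 19, skipping weekends and the listed holiday on May 13) brings us to Tuesday, 2026-05-19, which is the date on which the withholding of payment becomes due.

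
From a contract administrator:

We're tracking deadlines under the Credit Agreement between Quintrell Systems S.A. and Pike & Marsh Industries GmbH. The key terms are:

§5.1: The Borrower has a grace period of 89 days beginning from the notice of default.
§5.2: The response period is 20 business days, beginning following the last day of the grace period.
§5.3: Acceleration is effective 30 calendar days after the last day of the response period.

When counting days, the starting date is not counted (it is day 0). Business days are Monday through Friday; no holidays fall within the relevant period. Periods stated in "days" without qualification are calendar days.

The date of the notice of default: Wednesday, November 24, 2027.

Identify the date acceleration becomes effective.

Adding 89 calendar days to November 24, 2027 gives February 21, 2028, which is the last day of the grace period.
From Monday, February 21, 2028, 20 business days (Feb 22, Feb 23, Feb 24, Feb 25, …, Mar 16, Mar 17, Mar 20, skipping weekends) brings us to Monday, March 20, 2028, which is the last day of the response period.
The date acceleration becomes effective: March 20, 2028 + 30 days = April 19, 2028.

April 19, 2028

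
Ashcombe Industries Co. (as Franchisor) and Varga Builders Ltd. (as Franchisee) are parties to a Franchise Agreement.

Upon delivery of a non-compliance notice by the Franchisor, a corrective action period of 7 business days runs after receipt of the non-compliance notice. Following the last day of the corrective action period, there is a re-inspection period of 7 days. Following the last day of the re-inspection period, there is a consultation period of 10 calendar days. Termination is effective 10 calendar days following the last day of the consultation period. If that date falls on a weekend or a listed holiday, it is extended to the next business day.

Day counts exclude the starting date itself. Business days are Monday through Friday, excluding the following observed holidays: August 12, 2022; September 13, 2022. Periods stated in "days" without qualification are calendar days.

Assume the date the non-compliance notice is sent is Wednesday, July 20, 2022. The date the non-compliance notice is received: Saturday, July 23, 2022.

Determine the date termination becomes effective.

August 29, 2022

From Saturday, July 23, 2022, 7 business days (Jul 25, Jul 26, Jul 27, Jul 28, Jul 29, Aug 1, Aug 2, skipping weekends) brings us to Tuesday, August 2, 2022, which is the last day of the corrective action period.
Adding 7 calendar days to August 2, 2022 gives August 9, 2022, which is the last day of the re-inspection period.
Adding 10 calendar days to August 9, 2022 gives August 19, 2022, which is the last day of the consultation period.
Adding 10 calendar days to August 19, 2022 gives August 29, 2022, which is the date termination becomes effective. August 29, 2022 is a Monday and is not a listed holiday, so no roll-forward applies.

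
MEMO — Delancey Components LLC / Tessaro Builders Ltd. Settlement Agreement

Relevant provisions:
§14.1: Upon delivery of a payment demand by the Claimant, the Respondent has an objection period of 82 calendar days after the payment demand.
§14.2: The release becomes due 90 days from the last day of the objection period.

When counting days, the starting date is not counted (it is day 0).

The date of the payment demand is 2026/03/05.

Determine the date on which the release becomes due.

The last day of the objection period: 82 calendar days after 2026/03/05 is 2026/05/26.
Adding 90 calendar days to 2026/05/26 gives 2026/08/24, which is the date on which the release becomes due.

2026/08/24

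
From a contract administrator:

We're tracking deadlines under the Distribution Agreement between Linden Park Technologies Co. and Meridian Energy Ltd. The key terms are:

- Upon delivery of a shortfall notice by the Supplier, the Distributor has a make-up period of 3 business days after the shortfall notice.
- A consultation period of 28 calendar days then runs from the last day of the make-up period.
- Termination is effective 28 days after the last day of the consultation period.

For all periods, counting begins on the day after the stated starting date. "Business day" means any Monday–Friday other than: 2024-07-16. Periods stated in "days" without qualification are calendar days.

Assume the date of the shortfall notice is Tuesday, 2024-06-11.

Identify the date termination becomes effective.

2024-08-09

From Tuesday, 2024-06-11, 3 business days (Jun 12, Jun 13, Jun 14, skipping weekends) brings us to Friday, 2024-06-14, which is the last day of the make-up period.
Adding 28 calendar days to 2024-06-14 gives 2024-07-12, which is the last day of the consultation period.
The date termination becomes effective: 28 calendar days after 2024-07-12 is 2024-08-09.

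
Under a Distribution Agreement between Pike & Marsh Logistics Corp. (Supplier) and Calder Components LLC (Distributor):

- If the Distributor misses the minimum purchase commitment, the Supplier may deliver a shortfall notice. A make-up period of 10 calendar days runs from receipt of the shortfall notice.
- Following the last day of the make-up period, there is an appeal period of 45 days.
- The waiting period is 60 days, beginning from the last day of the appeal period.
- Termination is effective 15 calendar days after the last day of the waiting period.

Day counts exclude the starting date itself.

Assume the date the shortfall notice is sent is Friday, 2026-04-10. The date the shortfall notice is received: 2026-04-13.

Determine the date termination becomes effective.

2026-08-21

The last day of the make-up period: 2026-04-13 + 10 days = 2026-04-23.
The last day of the appeal period: 45 calendar days after 2026-04-23 is 2026-06-07.
Adding 60 calendar days to 2026-06-07 gives 2026-08-06, which is the last day of the waiting period.
The date termination becomes effective: 15 calendar days after 2026-08-06 is 2026-08-21.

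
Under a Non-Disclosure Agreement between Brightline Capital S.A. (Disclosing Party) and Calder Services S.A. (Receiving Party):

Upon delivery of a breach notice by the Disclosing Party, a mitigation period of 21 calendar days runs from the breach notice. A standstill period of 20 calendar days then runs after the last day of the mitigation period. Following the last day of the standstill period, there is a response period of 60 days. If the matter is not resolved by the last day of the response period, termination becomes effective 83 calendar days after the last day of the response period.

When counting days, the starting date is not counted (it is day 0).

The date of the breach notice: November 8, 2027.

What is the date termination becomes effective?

May 10, 2028

The last day of the mitigation period: November 8, 2027 + 21 days = November 29, 2027.
Adding 20 calendar days to November 29, 2027 gives December 19, 2027, which is the last day of the standstill period.
The last day of the response period: December 19, 2027 + 60 days = February 17, 2028.
The date termination becomes effective: February 17, 2028 + 83 days = May 10, 2028.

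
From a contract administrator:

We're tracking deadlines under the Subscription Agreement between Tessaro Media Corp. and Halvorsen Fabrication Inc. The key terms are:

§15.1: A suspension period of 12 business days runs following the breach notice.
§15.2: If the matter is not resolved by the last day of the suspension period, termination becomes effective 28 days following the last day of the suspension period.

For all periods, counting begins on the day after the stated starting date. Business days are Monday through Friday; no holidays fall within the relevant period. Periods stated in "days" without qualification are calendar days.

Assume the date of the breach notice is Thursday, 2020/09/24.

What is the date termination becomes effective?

2020/11/09

From Thursday, 2020/09/24, 12 business days (Sep 25, Sep 28, Sep 29, Sep 30, …, Oct 8, Oct 9, Oct 12, skipping weekends) brings us to Monday, 2020/10/12, which is the last day of the suspension period.
The date termination becomes effective: 2020/10/12 + 28 days = 2020/11/09.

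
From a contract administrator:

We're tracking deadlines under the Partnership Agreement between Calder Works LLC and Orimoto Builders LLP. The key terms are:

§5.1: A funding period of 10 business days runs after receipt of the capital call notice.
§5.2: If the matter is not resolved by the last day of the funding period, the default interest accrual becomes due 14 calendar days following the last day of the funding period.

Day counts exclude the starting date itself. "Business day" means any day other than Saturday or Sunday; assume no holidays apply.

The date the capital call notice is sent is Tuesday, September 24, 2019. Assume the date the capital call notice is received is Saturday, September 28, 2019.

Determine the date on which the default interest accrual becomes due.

From Saturday, September 28, 2019, 10 business days (Sep 30, Oct 1, Oct 2, Oct 3, Oct 4, Oct 7, Oct 8, Oct 9, Oct 10, Oct 11, skipping weekends) brings us to Friday, October 11, 2019, which is the last day of the funding period.
The date on which the default interest accrual becomes due: October 11, 2019 + 14 days = October 25, 2019.

October 25, 2019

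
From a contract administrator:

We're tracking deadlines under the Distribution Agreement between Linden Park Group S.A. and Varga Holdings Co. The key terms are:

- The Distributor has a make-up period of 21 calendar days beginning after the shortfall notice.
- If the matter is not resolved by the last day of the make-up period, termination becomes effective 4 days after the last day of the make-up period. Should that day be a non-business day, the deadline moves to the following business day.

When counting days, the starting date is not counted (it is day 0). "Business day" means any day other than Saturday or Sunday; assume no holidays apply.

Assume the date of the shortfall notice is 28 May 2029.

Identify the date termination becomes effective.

22 June 2029

The last day of the make-up period: 21 calendar days after 28 May 2029 is 18 June 2029.
Adding 4 calendar days to 18 June 2029 gives 22 June 2029, which is the date termination becomes effective. 22 June 2029 is a Friday, so no roll-forward applies.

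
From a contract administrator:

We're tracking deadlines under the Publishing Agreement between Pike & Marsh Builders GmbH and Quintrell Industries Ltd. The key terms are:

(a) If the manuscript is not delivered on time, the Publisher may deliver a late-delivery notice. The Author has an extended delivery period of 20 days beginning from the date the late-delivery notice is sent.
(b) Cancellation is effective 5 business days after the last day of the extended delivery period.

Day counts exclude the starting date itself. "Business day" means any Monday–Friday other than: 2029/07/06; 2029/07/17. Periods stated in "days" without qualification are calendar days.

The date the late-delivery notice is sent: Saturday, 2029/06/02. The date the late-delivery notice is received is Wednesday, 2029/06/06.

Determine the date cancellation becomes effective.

The last day of the extended delivery period: 20 calendar days after 2029/06/02 is 2029/06/22.
The date cancellation becomes effective: 5 business days after Friday, 2029/06/22, skipping weekends — Jun 25, Jun 26, Jun 27, Jun 28, Jun 29 — lands on Friday, 2029/06/29.

2029/06/29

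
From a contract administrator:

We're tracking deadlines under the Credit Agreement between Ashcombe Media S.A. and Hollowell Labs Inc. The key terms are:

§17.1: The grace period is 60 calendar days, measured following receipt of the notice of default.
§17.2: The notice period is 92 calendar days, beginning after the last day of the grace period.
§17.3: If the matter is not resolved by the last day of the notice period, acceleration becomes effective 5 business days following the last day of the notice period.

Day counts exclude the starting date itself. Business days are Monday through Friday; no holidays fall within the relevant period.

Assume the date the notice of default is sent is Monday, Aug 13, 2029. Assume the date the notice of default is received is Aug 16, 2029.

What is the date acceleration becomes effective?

The last day of the grace period: 60 calendar days after Aug 16, 2029 is Oct 15, 2029.
The last day of the notice period: 92 calendar days after Oct 15, 2029 is Jan 15, 2030.
The date acceleration becomes effective: 5 business days after Tuesday, Jan 15, 2030, skipping weekends — Jan 16, Jan 17, Jan 18, Jan 21, Jan 22 — lands on Tuesday, Jan 22, 2030.

Jan 22, 2030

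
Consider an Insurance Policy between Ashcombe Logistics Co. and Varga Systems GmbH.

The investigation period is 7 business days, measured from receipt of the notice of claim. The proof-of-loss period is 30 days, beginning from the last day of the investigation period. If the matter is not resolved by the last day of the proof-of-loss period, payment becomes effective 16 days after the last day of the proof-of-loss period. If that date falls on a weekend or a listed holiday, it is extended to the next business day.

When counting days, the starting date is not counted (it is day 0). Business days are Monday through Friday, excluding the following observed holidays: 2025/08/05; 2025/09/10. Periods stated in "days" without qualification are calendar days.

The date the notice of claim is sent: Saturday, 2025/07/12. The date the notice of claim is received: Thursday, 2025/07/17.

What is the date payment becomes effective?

2025/09/12

The last day of the investigation period: 7 business days after Thursday, 2025/07/17, skipping weekends — Jul 18, Jul 21, Jul 22, Jul 23, Jul 24, Jul 25, Jul 28 — lands on Monday, 2025/07/28.
Adding 30 calendar days to 2025/07/28 gives 2025/08/27, which is the last day of the proof-of-loss period.
Adding 16 calendar days to 2025/08/27 gives 2025/09/12, which is the date payment becomes effective. 2025/09/12 is a Friday and is not a listed holiday, so no roll-forward applies.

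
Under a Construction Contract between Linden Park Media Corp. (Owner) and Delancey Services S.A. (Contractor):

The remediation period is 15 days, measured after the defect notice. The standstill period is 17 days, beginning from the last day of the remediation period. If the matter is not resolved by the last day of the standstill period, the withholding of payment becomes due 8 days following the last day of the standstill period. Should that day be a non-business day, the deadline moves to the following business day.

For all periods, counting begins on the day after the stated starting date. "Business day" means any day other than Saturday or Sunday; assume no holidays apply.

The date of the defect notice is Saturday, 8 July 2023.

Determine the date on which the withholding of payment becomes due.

17 August 2023

Adding 15 calendar days to 8 July 2023 gives 23 July 2023, which is the last day of the remediation period.
The last day of the standstill period: 17 calendar days after 23 July 2023 is 9 August 2023.
The date on which the withholding of payment becomes due: 8 calendar days after 9 August 2023 is 17 August 2023. 17 August 2023 is a Thursday, so no roll-forward applies.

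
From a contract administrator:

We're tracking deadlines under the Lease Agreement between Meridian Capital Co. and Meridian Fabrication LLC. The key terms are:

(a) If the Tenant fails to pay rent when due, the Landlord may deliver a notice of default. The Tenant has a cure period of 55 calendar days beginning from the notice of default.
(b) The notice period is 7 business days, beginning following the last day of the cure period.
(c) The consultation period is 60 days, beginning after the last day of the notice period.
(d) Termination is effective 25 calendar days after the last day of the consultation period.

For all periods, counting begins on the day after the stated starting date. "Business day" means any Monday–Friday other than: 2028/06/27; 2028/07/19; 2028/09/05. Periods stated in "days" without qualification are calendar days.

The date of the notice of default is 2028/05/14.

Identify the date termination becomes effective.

2028/10/11

Adding 55 calendar days to 2028/05/14 gives 2028/07/08, which is the last day of the cure period.
The last day of the notice period: counting 7 business days from Saturday, 2028/07/08 (Jul 10, Jul 11, Jul 12, Jul 13, Jul 14, Jul 17, Jul 18, skipping weekends) reaches Tuesday, 2028/07/18.
The last day of the consultation period: 60 calendar days after 2028/07/18 is 2028/09/16.
Adding 25 calendar days to 2028/09/16 gives 2028/10/11, which is the date termination becomes effective.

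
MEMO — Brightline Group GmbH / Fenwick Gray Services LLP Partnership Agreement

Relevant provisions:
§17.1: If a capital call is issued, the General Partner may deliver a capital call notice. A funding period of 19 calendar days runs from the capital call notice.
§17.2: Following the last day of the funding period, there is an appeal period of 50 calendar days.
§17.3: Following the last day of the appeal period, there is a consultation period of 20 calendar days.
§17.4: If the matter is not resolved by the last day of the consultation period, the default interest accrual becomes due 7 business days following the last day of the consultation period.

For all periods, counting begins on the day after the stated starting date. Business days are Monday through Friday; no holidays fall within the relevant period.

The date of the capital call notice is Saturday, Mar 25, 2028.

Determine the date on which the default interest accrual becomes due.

Adding 19 calendar days to Mar 25, 2028 gives Apr 13, 2028, which is the last day of the funding period.
Adding 50 calendar days to Apr 13, 2028 gives Jun 2, 2028, which is the last day of the appeal period.
Adding 20 calendar days to Jun 2, 2028 gives Jun 22, 2028, which is the last day of the consultation period.
The date on which the default interest accrual becomes due: 7 business days after Thursday, Jun 22, 2028, skipping weekends — Jun 23, Jun 26, Jun 27, Jun 28, Jun 29, Jun 30, Jul 3 — lands on Monday, Jul 3, 2028.

Jul 3, 2028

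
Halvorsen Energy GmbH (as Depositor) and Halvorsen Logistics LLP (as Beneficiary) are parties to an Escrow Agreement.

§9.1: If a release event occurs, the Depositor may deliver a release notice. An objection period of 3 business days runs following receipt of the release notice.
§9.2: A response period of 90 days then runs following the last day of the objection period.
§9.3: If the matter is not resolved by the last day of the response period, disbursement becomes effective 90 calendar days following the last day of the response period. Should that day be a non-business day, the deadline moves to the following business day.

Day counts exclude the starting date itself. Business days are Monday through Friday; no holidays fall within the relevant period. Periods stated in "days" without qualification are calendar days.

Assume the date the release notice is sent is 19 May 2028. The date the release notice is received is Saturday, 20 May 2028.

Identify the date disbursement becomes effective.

20 November 2028

The last day of the objection period: counting 3 business days from Saturday, 20 May 2028 (May 22, May 23, May 24, skipping weekends) reaches Wednesday, 24 May 2028.
Adding 90 calendar days to 24 May 2028 gives 22 August 2028, which is the last day of the response period.
Adding 90 calendar days to 22 August 2028 gives 20 November 2028, which is the date disbursement becomes effective. 20 November 2028 is a Monday, so no roll-forward applies.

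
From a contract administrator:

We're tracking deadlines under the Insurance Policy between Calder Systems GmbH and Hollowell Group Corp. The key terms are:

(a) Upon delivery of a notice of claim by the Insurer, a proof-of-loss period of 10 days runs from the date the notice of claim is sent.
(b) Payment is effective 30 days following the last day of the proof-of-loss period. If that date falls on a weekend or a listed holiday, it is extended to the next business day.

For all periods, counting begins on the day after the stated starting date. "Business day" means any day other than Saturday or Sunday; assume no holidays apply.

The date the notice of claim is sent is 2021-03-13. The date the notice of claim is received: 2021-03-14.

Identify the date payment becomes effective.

2021-04-22

The last day of the proof-of-loss period: 10 calendar days after 2021-03-13 is 2021-03-23.
The date payment becomes effective: 2021-03-23 + 30 days = 2021-04-22. 2021-04-22 is a Thursday, so no roll-forward applies.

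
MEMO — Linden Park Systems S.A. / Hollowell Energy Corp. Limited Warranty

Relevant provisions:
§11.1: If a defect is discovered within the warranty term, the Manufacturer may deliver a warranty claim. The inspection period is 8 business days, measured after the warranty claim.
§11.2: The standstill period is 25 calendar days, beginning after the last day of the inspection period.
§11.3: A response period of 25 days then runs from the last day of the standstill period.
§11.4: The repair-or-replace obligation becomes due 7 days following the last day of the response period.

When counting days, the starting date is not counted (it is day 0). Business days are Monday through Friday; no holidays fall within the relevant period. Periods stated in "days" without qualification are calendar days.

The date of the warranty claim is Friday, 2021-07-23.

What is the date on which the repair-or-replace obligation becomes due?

The last day of the inspection period: counting 8 business days from Friday, 2021-07-23 (Jul 26, Jul 27, Jul 28, Jul 29, Jul 30, Aug 2, Aug 3, Aug 4, skipping weekends) reaches Wednesday, 2021-08-04.
The last day of the standstill period: 2021-08-04 + 25 days = 2021-08-29.
The last day of the response period: 2021-08-29 + 25 days = 2021-09-23.
The date on which the repair-or-replace obligation becomes due: 2021-09-23 + 7 days = 2021-09-30.

2021-09-30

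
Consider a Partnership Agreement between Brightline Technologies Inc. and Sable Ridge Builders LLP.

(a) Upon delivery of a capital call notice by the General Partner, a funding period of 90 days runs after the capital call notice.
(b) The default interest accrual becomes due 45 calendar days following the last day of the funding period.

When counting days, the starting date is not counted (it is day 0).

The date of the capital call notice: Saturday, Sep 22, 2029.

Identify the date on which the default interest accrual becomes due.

Feb 4, 2030

Adding 90 calendar days to Sep 22, 2029 gives Dec 21, 2029, which is the last day of the funding period.
The date on which the default interest accrual becomes due: Dec 21, 2029 + 45 days = Feb 4, 2030.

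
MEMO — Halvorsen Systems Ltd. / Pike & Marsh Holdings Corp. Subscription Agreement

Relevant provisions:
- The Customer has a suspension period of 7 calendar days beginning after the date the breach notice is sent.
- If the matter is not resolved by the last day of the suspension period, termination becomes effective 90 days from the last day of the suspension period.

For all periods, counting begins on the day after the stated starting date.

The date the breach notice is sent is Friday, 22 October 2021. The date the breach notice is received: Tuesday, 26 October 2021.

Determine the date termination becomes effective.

The last day of the suspension period: 22 October 2021 + 7 days = 29 October 2021.
The date termination becomes effective: 29 October 2021 + 90 days = 27 January 2022.

27 January 2022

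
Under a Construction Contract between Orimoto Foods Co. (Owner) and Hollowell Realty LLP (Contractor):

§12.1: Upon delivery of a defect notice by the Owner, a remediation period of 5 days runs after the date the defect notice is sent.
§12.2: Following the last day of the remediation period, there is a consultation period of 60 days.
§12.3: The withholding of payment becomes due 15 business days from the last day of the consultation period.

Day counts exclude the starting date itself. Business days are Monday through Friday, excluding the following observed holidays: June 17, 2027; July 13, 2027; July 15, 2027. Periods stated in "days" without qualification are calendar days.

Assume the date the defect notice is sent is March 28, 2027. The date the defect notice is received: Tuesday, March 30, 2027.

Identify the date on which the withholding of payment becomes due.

The last day of the remediation period: 5 calendar days after March 28, 2027 is April 2, 2027.
The last day of the consultation period: 60 calendar days after April 2, 2027 is June 1, 2027.
The date on which the withholding of payment becomes due: 15 business days after Tuesday, June 1, 2027, skipping weekends and the listed holiday on Jun 17 — Jun 2, Jun 3, Jun 4, Jun 7, …, Jun 21, Jun 22, Jun 23 — lands on Wednesday, June 23, 2027.

June 23, 2027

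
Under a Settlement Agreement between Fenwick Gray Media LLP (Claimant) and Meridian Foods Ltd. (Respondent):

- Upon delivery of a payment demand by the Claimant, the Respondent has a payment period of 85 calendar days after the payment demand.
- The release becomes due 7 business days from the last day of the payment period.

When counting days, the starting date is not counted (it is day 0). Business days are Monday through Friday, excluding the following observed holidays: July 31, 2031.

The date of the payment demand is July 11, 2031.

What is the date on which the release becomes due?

The last day of the payment period: July 11, 2031 + 85 days = October 4, 2031.
The date on which the release becomes due: 7 business days after Saturday, October 4, 2031, skipping weekends — Oct 6, Oct 7, Oct 8, Oct 9, Oct 10, Oct 13, Oct 14 — lands on Tuesday, October 14, 2031.

October 14, 2031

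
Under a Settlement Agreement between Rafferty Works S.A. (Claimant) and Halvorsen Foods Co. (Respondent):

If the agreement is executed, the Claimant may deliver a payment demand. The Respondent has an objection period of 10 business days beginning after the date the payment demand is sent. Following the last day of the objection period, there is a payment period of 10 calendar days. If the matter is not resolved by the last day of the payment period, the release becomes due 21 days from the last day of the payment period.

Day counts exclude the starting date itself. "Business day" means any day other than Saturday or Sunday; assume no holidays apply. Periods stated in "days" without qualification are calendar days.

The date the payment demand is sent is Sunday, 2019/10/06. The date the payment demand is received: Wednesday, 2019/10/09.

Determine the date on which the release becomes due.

From Sunday, 2019/10/06, 10 business days (Oct 7, Oct 8, Oct 9, Oct 10, Oct 11, Oct 14, Oct 15, Oct 16, Oct 17, Oct 18, skipping weekends) brings us to Friday, 2019/10/18, which is the last day of the objection period.
Adding 10 calendar days to 2019/10/18 gives 2019/10/28, which is the last day of the payment period.
Adding 21 calendar days to 2019/10/28 gives 2019/11/18, which is the date on which the release becomes due.

2019/11/18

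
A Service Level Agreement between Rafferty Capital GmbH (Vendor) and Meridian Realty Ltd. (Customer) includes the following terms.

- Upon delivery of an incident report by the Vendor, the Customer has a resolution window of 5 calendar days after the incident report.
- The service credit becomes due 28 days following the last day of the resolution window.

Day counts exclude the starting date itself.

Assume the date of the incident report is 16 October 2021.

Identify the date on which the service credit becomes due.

The last day of the resolution window: 5 calendar days after 16 October 2021 is 21 October 2021.
Adding 28 calendar days to 21 October 2021 gives 18 November 2021, which is the date on which the service credit becomes due.

18 November 2021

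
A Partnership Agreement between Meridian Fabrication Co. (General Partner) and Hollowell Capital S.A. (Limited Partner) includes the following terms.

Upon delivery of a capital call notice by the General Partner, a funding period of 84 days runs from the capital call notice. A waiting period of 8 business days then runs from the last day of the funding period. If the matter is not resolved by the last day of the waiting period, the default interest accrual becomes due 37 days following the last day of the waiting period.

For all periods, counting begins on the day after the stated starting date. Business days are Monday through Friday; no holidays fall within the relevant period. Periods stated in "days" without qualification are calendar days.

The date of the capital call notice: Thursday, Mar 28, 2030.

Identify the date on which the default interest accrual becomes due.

The last day of the funding period: Mar 28, 2030 + 84 days = Jun 20, 2030.
The last day of the waiting period: 8 business days after Thursday, Jun 20, 2030, skipping weekends — Jun 21, Jun 24, Jun 25, Jun 26, Jun 27, Jun 28, Jul 1, Jul 2 — lands on Tuesday, Jul 2, 2030.
Adding 37 calendar days to Jul 2, 2030 gives Aug 8, 2030, which is the date on which the default interest accrual becomes due.

Aug 8, 2030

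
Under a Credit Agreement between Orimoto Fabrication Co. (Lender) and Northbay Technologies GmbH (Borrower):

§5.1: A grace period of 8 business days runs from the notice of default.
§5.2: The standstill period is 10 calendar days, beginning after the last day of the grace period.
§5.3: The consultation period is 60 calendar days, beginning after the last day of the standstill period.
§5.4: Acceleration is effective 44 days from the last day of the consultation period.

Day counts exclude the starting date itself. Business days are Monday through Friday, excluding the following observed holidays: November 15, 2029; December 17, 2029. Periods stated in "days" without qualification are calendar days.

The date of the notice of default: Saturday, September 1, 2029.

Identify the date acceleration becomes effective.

January 4, 2030

The last day of the grace period: counting 8 business days from Saturday, September 1, 2029 (Sep 3, Sep 4, Sep 5, Sep 6, Sep 7, Sep 10, Sep 11, Sep 12, skipping weekends) reaches Wednesday, September 12, 2029.
The last day of the standstill period: September 12, 2029 + 10 days = September 22, 2029.
Adding 60 calendar days to September 22, 2029 gives November 21, 2029, which is the last day of the consultation period.
Adding 44 calendar days to November 21, 2029 gives January 4, 2030, which is the date acceleration becomes effective.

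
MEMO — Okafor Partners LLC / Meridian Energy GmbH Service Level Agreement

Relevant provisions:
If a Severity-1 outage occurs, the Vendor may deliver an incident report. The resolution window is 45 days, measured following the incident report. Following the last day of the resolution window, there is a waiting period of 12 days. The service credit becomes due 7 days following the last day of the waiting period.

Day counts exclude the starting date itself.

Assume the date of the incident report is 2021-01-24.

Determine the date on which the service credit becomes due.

2021-03-29

Adding 45 calendar days to 2021-01-24 gives 2021-03-10, which is the last day of the resolution window.
Adding 12 calendar days to 2021-03-10 gives 2021-03-22, which is the last day of the waiting period.
The date on which the service credit becomes due: 2021-03-22 + 7 days = 2021-03-29.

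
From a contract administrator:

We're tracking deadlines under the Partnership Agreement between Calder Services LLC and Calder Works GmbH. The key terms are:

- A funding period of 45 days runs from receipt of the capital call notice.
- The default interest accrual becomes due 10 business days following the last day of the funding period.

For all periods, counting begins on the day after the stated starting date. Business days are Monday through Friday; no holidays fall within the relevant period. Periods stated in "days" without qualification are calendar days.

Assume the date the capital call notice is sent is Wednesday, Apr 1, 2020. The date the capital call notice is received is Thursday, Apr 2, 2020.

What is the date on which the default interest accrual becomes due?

May 29, 2020

Adding 45 calendar days to Apr 2, 2020 gives May 17, 2020, which is the last day of the funding period.
The date on which the default interest accrual becomes due: counting 10 business days from Sunday, May 17, 2020 (May 18, May 19, May 20, May 21, May 22, May 25, May 26, May 27, May 28, May 29, skipping weekends) reaches Friday, May 29, 2020.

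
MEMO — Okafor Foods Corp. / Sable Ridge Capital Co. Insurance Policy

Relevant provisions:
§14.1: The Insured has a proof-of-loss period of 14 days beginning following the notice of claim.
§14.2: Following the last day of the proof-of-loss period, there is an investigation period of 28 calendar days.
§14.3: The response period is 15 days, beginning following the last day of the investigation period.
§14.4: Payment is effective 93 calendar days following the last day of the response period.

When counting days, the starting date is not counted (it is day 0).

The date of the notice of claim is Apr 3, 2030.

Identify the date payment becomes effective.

Aug 31, 2030

The last day of the proof-of-loss period: Apr 3, 2030 + 14 days = Apr 17, 2030.
The last day of the investigation period: Apr 17, 2030 + 28 days = May 15, 2030.
The last day of the response period: 15 calendar days after May 15, 2030 is May 30, 2030.
Adding 93 calendar days to May 30, 2030 gives Aug 31, 2030, which is the date payment becomes effective.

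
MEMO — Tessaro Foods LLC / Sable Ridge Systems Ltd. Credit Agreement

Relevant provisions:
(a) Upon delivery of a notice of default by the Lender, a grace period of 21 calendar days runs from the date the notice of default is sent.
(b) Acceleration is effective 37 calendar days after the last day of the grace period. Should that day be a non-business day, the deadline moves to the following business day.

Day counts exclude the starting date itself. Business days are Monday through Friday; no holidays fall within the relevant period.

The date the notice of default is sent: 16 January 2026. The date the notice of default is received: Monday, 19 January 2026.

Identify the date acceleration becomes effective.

The last day of the grace period: 16 January 2026 + 21 days = 6 February 2026.
The date acceleration becomes effective: 37 calendar days after 6 February 2026 is 15 March 2026. That falls on a Sunday, so it rolls to the next business day, Monday, 16 March 2026.

16 March 2026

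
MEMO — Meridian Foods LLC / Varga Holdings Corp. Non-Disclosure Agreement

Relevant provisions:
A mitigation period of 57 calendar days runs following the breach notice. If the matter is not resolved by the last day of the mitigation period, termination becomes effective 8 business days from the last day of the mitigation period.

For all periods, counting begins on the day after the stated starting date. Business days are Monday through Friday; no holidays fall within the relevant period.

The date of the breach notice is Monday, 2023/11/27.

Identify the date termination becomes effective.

The last day of the mitigation period: 2023/11/27 + 57 days = 2024/01/23.
The date termination becomes effective: 8 business days after Tuesday, 2024/01/23, skipping weekends — Jan 24, Jan 25, Jan 26, Jan 29, Jan 30, Jan 31, Feb 1, Feb 2 — lands on Friday, 2024/02/02.

2024/02/02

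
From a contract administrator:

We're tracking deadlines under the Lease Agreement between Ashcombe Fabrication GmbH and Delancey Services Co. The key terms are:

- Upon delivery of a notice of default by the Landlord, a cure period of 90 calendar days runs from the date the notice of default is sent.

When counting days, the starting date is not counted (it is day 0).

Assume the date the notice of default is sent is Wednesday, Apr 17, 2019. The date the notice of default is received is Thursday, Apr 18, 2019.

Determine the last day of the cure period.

The last day of the cure period: Apr 17, 2019 + 90 days = Jul 16, 2019.

Jul 16, 2019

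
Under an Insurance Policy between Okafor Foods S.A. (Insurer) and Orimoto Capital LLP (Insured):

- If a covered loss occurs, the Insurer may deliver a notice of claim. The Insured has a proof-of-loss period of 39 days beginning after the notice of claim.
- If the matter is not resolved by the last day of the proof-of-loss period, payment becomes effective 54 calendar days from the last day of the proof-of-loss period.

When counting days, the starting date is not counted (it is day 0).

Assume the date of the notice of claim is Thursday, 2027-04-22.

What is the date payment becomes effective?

Adding 39 calendar days to 2027-04-22 gives 2027-05-31, which is the last day of the proof-of-loss period.
Adding 54 calendar days to 2027-05-31 gives 2027-07-24, which is the date payment becomes effective.

2027-07-24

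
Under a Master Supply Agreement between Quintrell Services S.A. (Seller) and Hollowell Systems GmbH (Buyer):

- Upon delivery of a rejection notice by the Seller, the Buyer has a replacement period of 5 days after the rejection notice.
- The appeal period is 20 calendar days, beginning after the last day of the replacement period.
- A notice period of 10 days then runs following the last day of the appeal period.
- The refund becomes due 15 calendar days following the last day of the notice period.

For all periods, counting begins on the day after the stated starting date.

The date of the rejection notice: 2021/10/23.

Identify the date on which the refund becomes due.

2021/12/12

Adding 5 calendar days to 2021/10/23 gives 2021/10/28, which is the last day of the replacement period.
The last day of the appeal period: 20 calendar days after 2021/10/28 is 2021/11/17.
The last day of the notice period: 10 calendar days after 2021/11/17 is 2021/11/27.
Adding 15 calendar days to 2021/11/27 gives 2021/12/12, which is the date on which the refund becomes due.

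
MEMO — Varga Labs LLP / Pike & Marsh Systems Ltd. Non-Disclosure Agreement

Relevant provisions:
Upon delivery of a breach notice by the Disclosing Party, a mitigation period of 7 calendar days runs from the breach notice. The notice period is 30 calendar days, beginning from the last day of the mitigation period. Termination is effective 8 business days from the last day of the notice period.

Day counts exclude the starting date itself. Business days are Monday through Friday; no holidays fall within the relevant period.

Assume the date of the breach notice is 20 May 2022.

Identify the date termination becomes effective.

Adding 7 calendar days to 20 May 2022 gives 27 May 2022, which is the last day of the mitigation period.
The last day of the notice period: 27 May 2022 + 30 days = 26 June 2022.
From Sunday, 26 June 2022, 8 business days (Jun 27, Jun 28, Jun 29, Jun 30, Jul 1, Jul 4, Jul 5, Jul 6, skipping weekends) brings us to Wednesday, 6 July 2022, which is the date termination becomes effective.

6 July 2022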